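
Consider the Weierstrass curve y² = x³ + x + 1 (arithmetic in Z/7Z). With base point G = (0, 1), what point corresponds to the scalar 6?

Double-and-add on 6 = (110)₂. Start with G = (0, 1) for the leading 1-bit.
double: tangent at (0, 1): λ = (3·0² + 1)/(2·1) ≡ 1/2. 2⁻¹ ≡ 4 (mod 7) since 2·4 = 8 ≡ 1, so λ ≡ 1·4 ≡ 4.
  x = λ² - 0 - 0 = 16 - 0 ≡ 2; y = λ·(0 - 2) - 1 ≡ 5. → (2, 5)
add G: (2, 5) + (0, 1). λ = (1 - 5)/(0 - 2) ≡ 3/5 mod 7. 5⁻¹ ≡ 3 (mod 7), so λ ≡ 2.
  x = λ² - 2 - 0 = 4 - 2 ≡ 2; y = λ·(2 - 2) - 5 ≡ 2. → (2, 2)
double: tangent at (2, 2): λ = (3·2² + 1)/(2·2) ≡ 6/4. 4⁻¹ ≡ 2 (mod 7) since 4·2 = 8 ≡ 1, so λ ≡ 6·2 ≡ 5.
  x = λ² - 2 - 2 = 25 - 4 ≡ 0; y = λ·(2 - 0) - 2 ≡ 1. → (0, 1)

(0, 1)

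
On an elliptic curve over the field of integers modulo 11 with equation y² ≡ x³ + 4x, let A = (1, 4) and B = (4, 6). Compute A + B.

(4, 5)

(1, 4) + (4, 6). λ = (6 - 4)/(4 - 1) ≡ 2/3 mod 11. 3⁻¹ ≡ 4 (mod 11) since 3·4 = 12 ≡ 1, so λ ≡ 8.
  x = λ² - 1 - 4 = 64 - 5 ≡ 4; y = λ·(1 - 4) - 4 ≡ 5. → (4, 5)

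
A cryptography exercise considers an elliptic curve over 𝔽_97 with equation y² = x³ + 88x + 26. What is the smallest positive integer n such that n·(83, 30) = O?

2P: tangent at (83, 30): λ = (3·83² + 88)/(2·30) ≡ 94/60. 60⁻¹ ≡ 76 (mod 97), so λ ≡ 94·76 ≡ 63.
  x = λ² - 83 - 83 = 3969 - 166 ≡ 20; y = λ·(83 - 20) - 30 ≡ 59. → (20, 59)
3P: (20, 59) + (83, 30). λ = (30 - 59)/(83 - 20) ≡ 68/63 mod 97. 63⁻¹ ≡ 77 (mod 97), so λ ≡ 95.
  x = λ² - 20 - 83 = 9025 - 103 ≡ 95; y = λ·(20 - 95) - 59 ≡ 91. → (95, 91)
4P: (95, 91) + (83, 30). λ = (30 - 91)/(83 - 95) ≡ 36/85 mod 97. 85⁻¹ ≡ 8 (mod 97), so λ ≡ 94.
  x = λ² - 95 - 83 = 8836 - 178 ≡ 25; y = λ·(95 - 25) - 91 ≡ 87. → (25, 87)
5P: (25, 87) + (83, 30). λ = (30 - 87)/(83 - 25) ≡ 40/58 mod 97. 58⁻¹ ≡ 92 (mod 97) since 58·92 = 5336 ≡ 1, so λ ≡ 91.
  x = λ² - 25 - 83 = 8281 - 108 ≡ 25; y = λ·(25 - 25) - 87 ≡ 10. → (25, 10)
6P: (25, 10) + (83, 30). λ = (30 - 10)/(83 - 25) ≡ 20/58 mod 97. 58⁻¹ ≡ 92 (mod 97), so λ ≡ 94.
  x = λ² - 25 - 83 = 8836 - 108 ≡ 95; y = λ·(25 - 95) - 10 ≡ 6. → (95, 6)
7P: (95, 6) + (83, 30). λ = (30 - 6)/(83 - 95) ≡ 24/85 mod 97. 85⁻¹ ≡ 8 (mod 97), so λ ≡ 95.
  x = λ² - 95 - 83 = 9025 - 178 ≡ 20; y = λ·(95 - 20) - 6 ≡ 38. → (20, 38)
8P: (20, 38) + (83, 30). λ = (30 - 38)/(83 - 20) ≡ 89/63 mod 97. 63⁻¹ ≡ 77 (mod 97), so λ ≡ 63.
  x = λ² - 20 - 83 = 3969 - 103 ≡ 83; y = λ·(20 - 83) - 38 ≡ 67. → (83, 67)
9P: (83, 67) + (83, 30): same x and y₁ ≡ -y₂, so the sum is O.
9P = O, so the order is 9.

9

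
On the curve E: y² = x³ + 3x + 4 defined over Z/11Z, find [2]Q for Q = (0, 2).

tangent at (0, 2): λ = (3·0² + 3)/(2·2) ≡ 3/4. 4⁻¹ ≡ 3 (mod 11), so λ ≡ 3·3 ≡ 9.
  x = λ² - 0 - 0 = 81 - 0 ≡ 4; y = λ·(0 - 4) - 2 ≡ 6. → (4, 6)

(4, 6)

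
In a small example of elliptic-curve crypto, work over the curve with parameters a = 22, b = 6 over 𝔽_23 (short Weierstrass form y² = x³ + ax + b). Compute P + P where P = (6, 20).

(0, 11)

tangent at (6, 20): λ = (3·6² + 22)/(2·20) ≡ 15/17. 17⁻¹ ≡ 19 (mod 23) since 17·19 = 323 ≡ 1, so λ ≡ 15·19 ≡ 9.
  x = λ² - 6 - 6 = 81 - 12 ≡ 0; y = λ·(6 - 0) - 20 ≡ 11. → (0, 11)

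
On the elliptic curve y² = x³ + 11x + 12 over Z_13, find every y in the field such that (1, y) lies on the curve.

none

x³ + 11x + 12 = 24 ≡ 11 (mod 13).
11 is a non-residue mod 13; no y exists.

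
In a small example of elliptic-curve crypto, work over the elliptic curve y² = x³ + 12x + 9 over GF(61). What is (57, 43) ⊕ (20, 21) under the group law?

(20, 40)

(57, 43) + (20, 21). λ = (21 - 43)/(20 - 57) ≡ 39/24 mod 61. 24⁻¹ ≡ 28 (mod 61), so λ ≡ 55.
  x = λ² - 57 - 20 = 3025 - 77 ≡ 20; y = λ·(57 - 20) - 43 ≡ 40. → (20, 40)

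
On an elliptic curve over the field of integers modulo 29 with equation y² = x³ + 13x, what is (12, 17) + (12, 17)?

tangent at (12, 17): λ = (3·12² + 13)/(2·17) ≡ 10/5. 5⁻¹ ≡ 6 (mod 29), so λ ≡ 10·6 ≡ 2.
  x = λ² - 12 - 12 = 4 - 24 ≡ 9; y = λ·(12 - 9) - 17 ≡ 18. → (9, 18)

(9, 18)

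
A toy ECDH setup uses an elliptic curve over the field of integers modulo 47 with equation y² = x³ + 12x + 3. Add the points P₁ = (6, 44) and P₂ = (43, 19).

(16, 25)

(6, 44) + (43, 19). λ = (19 - 44)/(43 - 6) ≡ 22/37 mod 47. 37⁻¹ ≡ 14 (mod 47) since 37·14 = 518 ≡ 1, so λ ≡ 26.
  x = λ² - 6 - 43 = 676 - 49 ≡ 16; y = λ·(6 - 16) - 44 ≡ 25. → (16, 25)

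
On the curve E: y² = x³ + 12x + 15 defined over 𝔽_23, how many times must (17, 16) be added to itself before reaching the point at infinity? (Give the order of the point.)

2P: tangent at (17, 16): λ = (3·17² + 12)/(2·16) ≡ 5/9. 9⁻¹ ≡ 18 (mod 23), so λ ≡ 5·18 ≡ 21.
  x = λ² - 17 - 17 = 441 - 34 ≡ 16; y = λ·(17 - 16) - 16 ≡ 5. → (16, 5)
3P: (16, 5) + (17, 16). λ = (16 - 5)/(17 - 16) ≡ 11/1 mod 23. 1⁻¹ ≡ 1 (mod 23) since 1·1 = 1 ≡ 1, so λ ≡ 11.
  x = λ² - 16 - 17 = 121 - 33 ≡ 19; y = λ·(16 - 19) - 5 ≡ 8. → (19, 8)
4P: (19, 8) + (17, 16). λ = (16 - 8)/(17 - 19) ≡ 8/21 mod 23. 21⁻¹ ≡ 11 (mod 23), so λ ≡ 19.
  x = λ² - 19 - 17 = 361 - 36 ≡ 3; y = λ·(19 - 3) - 8 ≡ 20. → (3, 20)
5P: (3, 20) + (17, 16). λ = (16 - 20)/(17 - 3) ≡ 19/14 mod 23. 14⁻¹ ≡ 5 (mod 23), so λ ≡ 3.
  x = λ² - 3 - 17 = 9 - 20 ≡ 12; y = λ·(3 - 12) - 20 ≡ 22. → (12, 22)
6P: (12, 22) + (17, 16). λ = (16 - 22)/(17 - 12) ≡ 17/5 mod 23. 5⁻¹ ≡ 14 (mod 23), so λ ≡ 8.
  x = λ² - 12 - 17 = 64 - 29 ≡ 12; y = λ·(12 - 12) - 22 ≡ 1. → (12, 1)
7P: (12, 1) + (17, 16). λ = (16 - 1)/(17 - 12) ≡ 15/5 mod 23. 5⁻¹ ≡ 14 (mod 23), so λ ≡ 3.
  x = λ² - 12 - 17 = 9 - 29 ≡ 3; y = λ·(12 - 3) - 1 ≡ 3. → (3, 3)
8P: (3, 3) + (17, 16). λ = (16 - 3)/(17 - 3) ≡ 13/14 mod 23. 14⁻¹ ≡ 5 (mod 23) since 14·5 = 70 ≡ 1, so λ ≡ 19.
  x = λ² - 3 - 17 = 361 - 20 ≡ 19; y = λ·(3 - 19) - 3 ≡ 15. → (19, 15)
9P: (19, 15) + (17, 16). λ = (16 - 15)/(17 - 19) ≡ 1/21 mod 23. 21⁻¹ ≡ 11 (mod 23), so λ ≡ 11.
  x = λ² - 19 - 17 = 121 - 36 ≡ 16; y = λ·(19 - 16) - 15 ≡ 18. → (16, 18)
10P: (16, 18) + (17, 16). λ = (16 - 18)/(17 - 16) ≡ 21/1 mod 23. 1⁻¹ ≡ 1 (mod 23) since 1·1 = 1 ≡ 1, so λ ≡ 21.
  x = λ² - 16 - 17 = 441 - 33 ≡ 17; y = λ·(16 - 17) - 18 ≡ 7. → (17, 7)
11P: (17, 7) + (17, 16): same x and y₁ ≡ -y₂, so the sum is the point at infinity.
11P = the point at infinity, so the order is 11.

11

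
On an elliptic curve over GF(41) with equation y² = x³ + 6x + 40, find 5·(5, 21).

(39, 15)

Write Q = (5, 21).
Double-and-add on 5 = (101)₂. Start with Q = (5, 21) for the leading 1-bit.
double: tangent at (5, 21): λ = (3·5² + 6)/(2·21) ≡ 40/1. 1⁻¹ ≡ 1 (mod 41), so λ ≡ 40·1 ≡ 40.
  x = λ² - 5 - 5 = 1600 - 10 ≡ 32; y = λ·(5 - 32) - 21 ≡ 6. → (32, 6)
double: tangent at (32, 6): λ = (3·32² + 6)/(2·6) ≡ 3/12. 12⁻¹ ≡ 24 (mod 41) since 12·24 = 288 ≡ 1, so λ ≡ 3·24 ≡ 31.
  x = λ² - 32 - 32 = 961 - 64 ≡ 36; y = λ·(32 - 36) - 6 ≡ 34. → (36, 34)
add Q: (36, 34) + (5, 21). λ = (21 - 34)/(5 - 36) ≡ 28/10 mod 41. 10⁻¹ ≡ 37 (mod 41), so λ ≡ 11.
  x = λ² - 36 - 5 = 121 - 41 ≡ 39; y = λ·(36 - 39) - 34 ≡ 15. → (39, 15)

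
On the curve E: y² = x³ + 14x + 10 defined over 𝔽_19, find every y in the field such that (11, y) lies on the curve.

none

x³ + 14x + 10 = 1495 ≡ 13 (mod 19).
13 is a non-residue mod 19; no y exists.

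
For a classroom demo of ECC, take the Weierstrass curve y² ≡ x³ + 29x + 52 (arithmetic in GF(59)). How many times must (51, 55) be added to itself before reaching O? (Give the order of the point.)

4

2P: tangent at (51, 55): λ = (3·51² + 29)/(2·55) ≡ 44/51. 51⁻¹ ≡ 22 (mod 59), so λ ≡ 44·22 ≡ 24.
  x = λ² - 51 - 51 = 576 - 102 ≡ 2; y = λ·(51 - 2) - 55 ≡ 0. → (2, 0)
3P: (2, 0) + (51, 55). λ = (55 - 0)/(51 - 2) ≡ 55/49 mod 59. 49⁻¹ ≡ 53 (mod 59), so λ ≡ 24.
  x = λ² - 2 - 51 = 576 - 53 ≡ 51; y = λ·(2 - 51) - 0 ≡ 4. → (51, 4)
4P: (51, 4) + (51, 55): same x and y₁ ≡ -y₂, so the sum is O.
4P = O, so the order is 4.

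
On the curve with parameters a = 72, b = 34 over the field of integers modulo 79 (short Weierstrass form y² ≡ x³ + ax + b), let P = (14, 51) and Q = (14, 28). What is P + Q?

O

The two points share x = 14 and their y-coordinates satisfy 51 + 28 ≡ 0 (mod 79), so they are inverses. Their sum is ∞.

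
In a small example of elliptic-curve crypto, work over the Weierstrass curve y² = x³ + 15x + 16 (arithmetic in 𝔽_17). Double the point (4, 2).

tangent at (4, 2): λ = (3·4² + 15)/(2·2) ≡ 12/4. 4⁻¹ ≡ 13 (mod 17), so λ ≡ 12·13 ≡ 3.
  x = λ² - 4 - 4 = 9 - 8 ≡ 1; y = λ·(4 - 1) - 2 ≡ 7. → (1, 7)

(1, 7)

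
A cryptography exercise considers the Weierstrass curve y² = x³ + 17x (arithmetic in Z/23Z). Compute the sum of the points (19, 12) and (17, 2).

(19, 12) + (17, 2). λ = (2 - 12)/(17 - 19) ≡ 13/21 mod 23. 21⁻¹ ≡ 11 (mod 23), so λ ≡ 5.
  x = λ² - 19 - 17 = 25 - 36 ≡ 12; y = λ·(19 - 12) - 12 ≡ 0. → (12, 0)

(12, 0)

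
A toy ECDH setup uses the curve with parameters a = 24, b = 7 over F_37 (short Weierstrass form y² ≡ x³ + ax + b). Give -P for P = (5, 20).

(5, 17)

-(5, 20) = (5, -20 mod 37) = (5, 17).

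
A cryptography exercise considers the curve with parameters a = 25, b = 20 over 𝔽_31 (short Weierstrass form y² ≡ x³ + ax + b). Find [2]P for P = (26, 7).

tangent at (26, 7): λ = (3·26² + 25)/(2·7) ≡ 7/14. 14⁻¹ ≡ 20 (mod 31), so λ ≡ 7·20 ≡ 16.
  x = λ² - 26 - 26 = 256 - 52 ≡ 18; y = λ·(26 - 18) - 7 ≡ 28. → (18, 28)

(18, 28)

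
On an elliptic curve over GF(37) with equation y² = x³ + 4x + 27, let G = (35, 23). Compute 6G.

(22, 25)

Double-and-add on 6 = (110)₂. Start with G = (35, 23) for the leading 1-bit.
double: tangent at (35, 23): λ = (3·35² + 4)/(2·23) ≡ 16/9. 9⁻¹ ≡ 33 (mod 37) since 9·33 = 297 ≡ 1, so λ ≡ 16·33 ≡ 10.
  x = λ² - 35 - 35 = 100 - 70 ≡ 30; y = λ·(35 - 30) - 23 ≡ 27. → (30, 27)
add G: (30, 27) + (35, 23). λ = (23 - 27)/(35 - 30) ≡ 33/5 mod 37. 5⁻¹ ≡ 15 (mod 37), so λ ≡ 14.
  x = λ² - 30 - 35 = 196 - 65 ≡ 20; y = λ·(30 - 20) - 27 ≡ 2. → (20, 2)
double: tangent at (20, 2): λ = (3·20² + 4)/(2·2) ≡ 20/4. 4⁻¹ ≡ 28 (mod 37), so λ ≡ 20·28 ≡ 5.
  x = λ² - 20 - 20 = 25 - 40 ≡ 22; y = λ·(20 - 22) - 2 ≡ 25. → (22, 25)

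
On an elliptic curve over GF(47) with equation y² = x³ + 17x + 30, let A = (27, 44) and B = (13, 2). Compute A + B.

(16, 36)

(27, 44) + (13, 2). λ = (2 - 44)/(13 - 27) ≡ 5/33 mod 47. 33⁻¹ ≡ 10 (mod 47) since 33·10 = 330 ≡ 1, so λ ≡ 3.
  x = λ² - 27 - 13 = 9 - 40 ≡ 16; y = λ·(27 - 16) - 44 ≡ 36. → (16, 36)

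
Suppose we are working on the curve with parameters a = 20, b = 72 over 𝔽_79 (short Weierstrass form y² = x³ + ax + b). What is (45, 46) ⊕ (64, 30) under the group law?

(45, 46) + (64, 30). λ = (30 - 46)/(64 - 45) ≡ 63/19 mod 79. 19⁻¹ ≡ 25 (mod 79) since 19·25 = 475 ≡ 1, so λ ≡ 74.
  x = λ² - 45 - 64 = 5476 - 109 ≡ 74; y = λ·(45 - 74) - 46 ≡ 20. → (74, 20)

(74, 20)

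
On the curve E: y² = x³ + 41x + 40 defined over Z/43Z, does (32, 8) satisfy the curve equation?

y² = 8² ≡ 21; x³ + 41x + 40 = 34120 ≡ 21 (mod 43). 21 = 21.

yes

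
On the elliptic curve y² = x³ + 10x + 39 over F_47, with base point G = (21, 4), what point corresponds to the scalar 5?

Repeated addition: build up to 5G.
2G: tangent at (21, 4): λ = (3·21² + 10)/(2·4) ≡ 17/8. 8⁻¹ ≡ 6 (mod 47), so λ ≡ 17·6 ≡ 8.
  x = λ² - 21 - 21 = 64 - 42 ≡ 22; y = λ·(21 - 22) - 4 ≡ 35. → (22, 35)
3G: (22, 35) + (21, 4). λ = (4 - 35)/(21 - 22) ≡ 16/46 mod 47. 46⁻¹ ≡ 46 (mod 47), so λ ≡ 31.
  x = λ² - 22 - 21 = 961 - 43 ≡ 25; y = λ·(22 - 25) - 35 ≡ 13. → (25, 13)
4G: (25, 13) + (21, 4). λ = (4 - 13)/(21 - 25) ≡ 38/43 mod 47. 43⁻¹ ≡ 35 (mod 47) since 43·35 = 1505 ≡ 1, so λ ≡ 14.
  x = λ² - 25 - 21 = 196 - 46 ≡ 9; y = λ·(25 - 9) - 13 ≡ 23. → (9, 23)
5G: (9, 23) + (21, 4). λ = (4 - 23)/(21 - 9) ≡ 28/12 mod 47. 12⁻¹ ≡ 4 (mod 47), so λ ≡ 18.
  x = λ² - 9 - 21 = 324 - 30 ≡ 12; y = λ·(9 - 12) - 23 ≡ 17. → (12, 17)

(12, 17)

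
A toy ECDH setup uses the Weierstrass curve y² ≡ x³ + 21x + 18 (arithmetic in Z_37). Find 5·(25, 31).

Write Q = (25, 31).
Double-and-add on 5 = (101)₂. Start with Q = (25, 31) for the leading 1-bit.
double: tangent at (25, 31): λ = (3·25² + 21)/(2·31) ≡ 9/25. 25⁻¹ ≡ 3 (mod 37) since 25·3 = 75 ≡ 1, so λ ≡ 9·3 ≡ 27.
  x = λ² - 25 - 25 = 729 - 50 ≡ 13; y = λ·(25 - 13) - 31 ≡ 34. → (13, 34)
double: tangent at (13, 34): λ = (3·13² + 21)/(2·34) ≡ 10/31. 31⁻¹ ≡ 6 (mod 37), so λ ≡ 10·6 ≡ 23.
  x = λ² - 13 - 13 = 529 - 26 ≡ 22; y = λ·(13 - 22) - 34 ≡ 18. → (22, 18)
add Q: (22, 18) + (25, 31). λ = (31 - 18)/(25 - 22) ≡ 13/3 mod 37. 3⁻¹ ≡ 25 (mod 37) since 3·25 = 75 ≡ 1, so λ ≡ 29.
  x = λ² - 22 - 25 = 841 - 47 ≡ 17; y = λ·(22 - 17) - 18 ≡ 16. → (17, 16)

(17, 16)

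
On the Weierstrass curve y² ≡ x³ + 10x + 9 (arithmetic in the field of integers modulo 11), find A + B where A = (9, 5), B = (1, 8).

(2, 2)

(9, 5) + (1, 8). λ = (8 - 5)/(1 - 9) ≡ 3/3 mod 11. 3⁻¹ ≡ 4 (mod 11) since 3·4 = 12 ≡ 1, so λ ≡ 1.
  x = λ² - 9 - 1 = 1 - 10 ≡ 2; y = λ·(9 - 2) - 5 ≡ 2. → (2, 2)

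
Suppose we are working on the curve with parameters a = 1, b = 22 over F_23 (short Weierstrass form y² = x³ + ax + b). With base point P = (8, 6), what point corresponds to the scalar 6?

(8, 6)

Repeated addition: build up to 6P.
2P: tangent at (8, 6): λ = (3·8² + 1)/(2·6) ≡ 9/12. 12⁻¹ ≡ 2 (mod 23), so λ ≡ 9·2 ≡ 18.
  x = λ² - 8 - 8 = 324 - 16 ≡ 9; y = λ·(8 - 9) - 6 ≡ 22. → (9, 22)
3P: (9, 22) + (8, 6). λ = (6 - 22)/(8 - 9) ≡ 7/22 mod 23. 22⁻¹ ≡ 22 (mod 23), so λ ≡ 16.
  x = λ² - 9 - 8 = 256 - 17 ≡ 9; y = λ·(9 - 9) - 22 ≡ 1. → (9, 1)
4P: (9, 1) + (8, 6). λ = (6 - 1)/(8 - 9) ≡ 5/22 mod 23. 22⁻¹ ≡ 22 (mod 23) since 22·22 = 484 ≡ 1, so λ ≡ 18.
  x = λ² - 9 - 8 = 324 - 17 ≡ 8; y = λ·(9 - 8) - 1 ≡ 17. → (8, 17)
5P: (8, 17) + (8, 6): same x and y₁ ≡ -y₂, so the sum is 𝒪.
6P: 𝒪 + (8, 6) = (8, 6) (identity).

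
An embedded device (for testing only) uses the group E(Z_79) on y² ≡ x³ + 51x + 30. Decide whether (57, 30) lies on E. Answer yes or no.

y² = 30² ≡ 31; x³ + 51x + 30 = 188130 ≡ 31 (mod 79). 31 = 31.

yes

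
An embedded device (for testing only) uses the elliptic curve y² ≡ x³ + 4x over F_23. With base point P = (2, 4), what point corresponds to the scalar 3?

Repeated addition: build up to 3P.
2P: tangent at (2, 4): λ = (3·2² + 4)/(2·4) ≡ 16/8. 8⁻¹ ≡ 3 (mod 23), so λ ≡ 16·3 ≡ 2.
  x = λ² - 2 - 2 = 4 - 4 ≡ 0; y = λ·(2 - 0) - 4 ≡ 0. → (0, 0)
3P: (0, 0) + (2, 4). λ = (4 - 0)/(2 - 0) ≡ 4/2 mod 23. 2⁻¹ ≡ 12 (mod 23), so λ ≡ 2.
  x = λ² - 0 - 2 = 4 - 2 ≡ 2; y = λ·(0 - 2) - 0 ≡ 19. → (2, 19)

(2, 19)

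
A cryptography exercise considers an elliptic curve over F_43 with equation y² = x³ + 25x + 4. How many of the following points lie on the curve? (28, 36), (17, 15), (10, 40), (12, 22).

2

(28, 36): 36² ≡ 6, rhs ≡ 38 → off.
(17, 15): 15² ≡ 10, rhs ≡ 10 → on.
(10, 40): 40² ≡ 9, rhs ≡ 7 → off.
(12, 22): 22² ≡ 11, rhs ≡ 11 → on.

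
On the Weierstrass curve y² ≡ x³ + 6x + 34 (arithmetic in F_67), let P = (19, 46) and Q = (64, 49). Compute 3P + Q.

First 3P:
Repeated addition: build up to 3P.
2P: tangent at (19, 46): λ = (3·19² + 6)/(2·46) ≡ 17/25. 25⁻¹ ≡ 59 (mod 67) since 25·59 = 1475 ≡ 1, so λ ≡ 17·59 ≡ 65.
  x = λ² - 19 - 19 = 4225 - 38 ≡ 33; y = λ·(19 - 33) - 46 ≡ 49. → (33, 49)
3P: (33, 49) + (19, 46). λ = (46 - 49)/(19 - 33) ≡ 64/53 mod 67. 53⁻¹ ≡ 43 (mod 67), so λ ≡ 5.
  x = λ² - 33 - 19 = 25 - 52 ≡ 40; y = λ·(33 - 40) - 49 ≡ 50. → (40, 50)
3P = (40, 50).
Finally 3P + Q:
(40, 50) + (64, 49). λ = (49 - 50)/(64 - 40) ≡ 66/24 mod 67. 24⁻¹ ≡ 14 (mod 67) since 24·14 = 336 ≡ 1, so λ ≡ 53.
  x = λ² - 40 - 64 = 2809 - 104 ≡ 25; y = λ·(40 - 25) - 50 ≡ 8. → (25, 8)

(25, 8)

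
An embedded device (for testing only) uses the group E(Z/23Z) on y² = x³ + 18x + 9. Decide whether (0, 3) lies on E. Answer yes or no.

yes

y² = 3² ≡ 9; x³ + 18x + 9 = 9 ≡ 9 (mod 23). 9 = 9.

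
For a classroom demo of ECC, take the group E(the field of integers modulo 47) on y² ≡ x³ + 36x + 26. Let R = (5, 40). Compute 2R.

tangent at (5, 40): λ = (3·5² + 36)/(2·40) ≡ 17/33. 33⁻¹ ≡ 10 (mod 47) since 33·10 = 330 ≡ 1, so λ ≡ 17·10 ≡ 29.
  x = λ² - 5 - 5 = 841 - 10 ≡ 32; y = λ·(5 - 32) - 40 ≡ 23. → (32, 23)

(32, 23)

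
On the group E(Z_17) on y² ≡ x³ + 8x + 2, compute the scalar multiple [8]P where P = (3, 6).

Repeated addition: build up to 8P.
2P: tangent at (3, 6): λ = (3·3² + 8)/(2·6) ≡ 1/12. 12⁻¹ ≡ 10 (mod 17), so λ ≡ 1·10 ≡ 10.
  x = λ² - 3 - 3 = 100 - 6 ≡ 9; y = λ·(3 - 9) - 6 ≡ 2. → (9, 2)
3P: (9, 2) + (3, 6). λ = (6 - 2)/(3 - 9) ≡ 4/11 mod 17. 11⁻¹ ≡ 14 (mod 17), so λ ≡ 5.
  x = λ² - 9 - 3 = 25 - 12 ≡ 13; y = λ·(9 - 13) - 2 ≡ 12. → (13, 12)
4P: (13, 12) + (3, 6). λ = (6 - 12)/(3 - 13) ≡ 11/7 mod 17. 7⁻¹ ≡ 5 (mod 17) since 7·5 = 35 ≡ 1, so λ ≡ 4.
  x = λ² - 13 - 3 = 16 - 16 ≡ 0; y = λ·(13 - 0) - 12 ≡ 6. → (0, 6)
5P: (0, 6) + (3, 6). λ = (6 - 6)/(3 - 0) ≡ 0/3 mod 17. 3⁻¹ ≡ 6 (mod 17), so λ ≡ 0.
  x = λ² - 0 - 3 = 0 - 3 ≡ 14; y = λ·(0 - 14) - 6 ≡ 11. → (14, 11)
6P: (14, 11) + (3, 6). λ = (6 - 11)/(3 - 14) ≡ 12/6 mod 17. 6⁻¹ ≡ 3 (mod 17), so λ ≡ 2.
  x = λ² - 14 - 3 = 4 - 17 ≡ 4; y = λ·(14 - 4) - 11 ≡ 9. → (4, 9)
7P: (4, 9) + (3, 6). λ = (6 - 9)/(3 - 4) ≡ 14/16 mod 17. 16⁻¹ ≡ 16 (mod 17), so λ ≡ 3.
  x = λ² - 4 - 3 = 9 - 7 ≡ 2; y = λ·(4 - 2) - 9 ≡ 14. → (2, 14)
8P: (2, 14) + (3, 6). λ = (6 - 14)/(3 - 2) ≡ 9/1 mod 17. 1⁻¹ ≡ 1 (mod 17), so λ ≡ 9.
  x = λ² - 2 - 3 = 81 - 5 ≡ 8; y = λ·(2 - 8) - 14 ≡ 0. → (8, 0)

(8, 0)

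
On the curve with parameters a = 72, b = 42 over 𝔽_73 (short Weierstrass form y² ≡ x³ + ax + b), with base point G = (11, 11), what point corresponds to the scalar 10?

(52, 0)

Repeated addition: build up to 10G.
2G: tangent at (11, 11): λ = (3·11² + 72)/(2·11) ≡ 70/22. 22⁻¹ ≡ 10 (mod 73), so λ ≡ 70·10 ≡ 43.
  x = λ² - 11 - 11 = 1849 - 22 ≡ 2; y = λ·(11 - 2) - 11 ≡ 11. → (2, 11)
3G: (2, 11) + (11, 11). λ = (11 - 11)/(11 - 2) ≡ 0/9 mod 73. 9⁻¹ ≡ 65 (mod 73) since 9·65 = 585 ≡ 1, so λ ≡ 0.
  x = λ² - 2 - 11 = 0 - 13 ≡ 60; y = λ·(2 - 60) - 11 ≡ 62. → (60, 62)
4G: (60, 62) + (11, 11). λ = (11 - 62)/(11 - 60) ≡ 22/24 mod 73. 24⁻¹ ≡ 70 (mod 73), so λ ≡ 7.
  x = λ² - 60 - 11 = 49 - 71 ≡ 51; y = λ·(60 - 51) - 62 ≡ 1. → (51, 1)
5G: (51, 1) + (11, 11). λ = (11 - 1)/(11 - 51) ≡ 10/33 mod 73. 33⁻¹ ≡ 31 (mod 73) since 33·31 = 1023 ≡ 1, so λ ≡ 18.
  x = λ² - 51 - 11 = 324 - 62 ≡ 43; y = λ·(51 - 43) - 1 ≡ 70. → (43, 70)
6G: (43, 70) + (11, 11). λ = (11 - 70)/(11 - 43) ≡ 14/41 mod 73. 41⁻¹ ≡ 57 (mod 73) since 41·57 = 2337 ≡ 1, so λ ≡ 68.
  x = λ² - 43 - 11 = 4624 - 54 ≡ 44; y = λ·(43 - 44) - 70 ≡ 8. → (44, 8)
7G: (44, 8) + (11, 11). λ = (11 - 8)/(11 - 44) ≡ 3/40 mod 73. 40⁻¹ ≡ 42 (mod 73) since 40·42 = 1680 ≡ 1, so λ ≡ 53.
  x = λ² - 44 - 11 = 2809 - 55 ≡ 53; y = λ·(44 - 53) - 8 ≡ 26. → (53, 26)
8G: (53, 26) + (11, 11). λ = (11 - 26)/(11 - 53) ≡ 58/31 mod 73. 31⁻¹ ≡ 33 (mod 73), so λ ≡ 16.
  x = λ² - 53 - 11 = 256 - 64 ≡ 46; y = λ·(53 - 46) - 26 ≡ 13. → (46, 13)
9G: (46, 13) + (11, 11). λ = (11 - 13)/(11 - 46) ≡ 71/38 mod 73. 38⁻¹ ≡ 25 (mod 73) since 38·25 = 950 ≡ 1, so λ ≡ 23.
  x = λ² - 46 - 11 = 529 - 57 ≡ 34; y = λ·(46 - 34) - 13 ≡ 44. → (34, 44)
10G: (34, 44) + (11, 11). λ = (11 - 44)/(11 - 34) ≡ 40/50 mod 73. 50⁻¹ ≡ 19 (mod 73) since 50·19 = 950 ≡ 1, so λ ≡ 30.
  x = λ² - 34 - 11 = 900 - 45 ≡ 52; y = λ·(34 - 52) - 44 ≡ 0. → (52, 0)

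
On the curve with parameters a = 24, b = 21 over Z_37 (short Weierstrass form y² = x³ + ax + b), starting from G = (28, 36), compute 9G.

(1, 34)

Repeated addition: build up to 9G.
2G: tangent at (28, 36): λ = (3·28² + 24)/(2·36) ≡ 8/35. 35⁻¹ ≡ 18 (mod 37), so λ ≡ 8·18 ≡ 33.
  x = λ² - 28 - 28 = 1089 - 56 ≡ 34; y = λ·(28 - 34) - 36 ≡ 25. → (34, 25)
3G: (34, 25) + (28, 36). λ = (36 - 25)/(28 - 34) ≡ 11/31 mod 37. 31⁻¹ ≡ 6 (mod 37), so λ ≡ 29.
  x = λ² - 34 - 28 = 841 - 62 ≡ 2; y = λ·(34 - 2) - 25 ≡ 15. → (2, 15)
4G: (2, 15) + (28, 36). λ = (36 - 15)/(28 - 2) ≡ 21/26 mod 37. 26⁻¹ ≡ 10 (mod 37), so λ ≡ 25.
  x = λ² - 2 - 28 = 625 - 30 ≡ 3; y = λ·(2 - 3) - 15 ≡ 34. → (3, 34)
5G: (3, 34) + (28, 36). λ = (36 - 34)/(28 - 3) ≡ 2/25 mod 37. 25⁻¹ ≡ 3 (mod 37) since 25·3 = 75 ≡ 1, so λ ≡ 6.
  x = λ² - 3 - 28 = 36 - 31 ≡ 5; y = λ·(3 - 5) - 34 ≡ 28. → (5, 28)
6G: (5, 28) + (28, 36). λ = (36 - 28)/(28 - 5) ≡ 8/23 mod 37. 23⁻¹ ≡ 29 (mod 37) since 23·29 = 667 ≡ 1, so λ ≡ 10.
  x = λ² - 5 - 28 = 100 - 33 ≡ 30; y = λ·(5 - 30) - 28 ≡ 18. → (30, 18)
7G: (30, 18) + (28, 36). λ = (36 - 18)/(28 - 30) ≡ 18/35 mod 37. 35⁻¹ ≡ 18 (mod 37), so λ ≡ 28.
  x = λ² - 30 - 28 = 784 - 58 ≡ 23; y = λ·(30 - 23) - 18 ≡ 30. → (23, 30)
8G: (23, 30) + (28, 36). λ = (36 - 30)/(28 - 23) ≡ 6/5 mod 37. 5⁻¹ ≡ 15 (mod 37), so λ ≡ 16.
  x = λ² - 23 - 28 = 256 - 51 ≡ 20; y = λ·(23 - 20) - 30 ≡ 18. → (20, 18)
9G: (20, 18) + (28, 36). λ = (36 - 18)/(28 - 20) ≡ 18/8 mod 37. 8⁻¹ ≡ 14 (mod 37) since 8·14 = 112 ≡ 1, so λ ≡ 30.
  x = λ² - 20 - 28 = 900 - 48 ≡ 1; y = λ·(20 - 1) - 18 ≡ 34. → (1, 34)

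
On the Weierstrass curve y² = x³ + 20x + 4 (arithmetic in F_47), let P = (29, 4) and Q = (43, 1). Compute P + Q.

(29, 43)

(29, 4) + (43, 1). λ = (1 - 4)/(43 - 29) ≡ 44/14 mod 47. 14⁻¹ ≡ 37 (mod 47) since 14·37 = 518 ≡ 1, so λ ≡ 30.
  x = λ² - 29 - 43 = 900 - 72 ≡ 29; y = λ·(29 - 29) - 4 ≡ 43. → (29, 43)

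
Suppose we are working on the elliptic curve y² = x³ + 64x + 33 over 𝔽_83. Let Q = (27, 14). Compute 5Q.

(70, 18)

Repeated addition: build up to 5Q.
2Q: tangent at (27, 14): λ = (3·27² + 64)/(2·14) ≡ 10/28. 28⁻¹ ≡ 3 (mod 83), so λ ≡ 10·3 ≡ 30.
  x = λ² - 27 - 27 = 900 - 54 ≡ 16; y = λ·(27 - 16) - 14 ≡ 67. → (16, 67)
3Q: (16, 67) + (27, 14). λ = (14 - 67)/(27 - 16) ≡ 30/11 mod 83. 11⁻¹ ≡ 68 (mod 83), so λ ≡ 48.
  x = λ² - 16 - 27 = 2304 - 43 ≡ 20; y = λ·(16 - 20) - 67 ≡ 73. → (20, 73)
4Q: (20, 73) + (27, 14). λ = (14 - 73)/(27 - 20) ≡ 24/7 mod 83. 7⁻¹ ≡ 12 (mod 83), so λ ≡ 39.
  x = λ² - 20 - 27 = 1521 - 47 ≡ 63; y = λ·(20 - 63) - 73 ≡ 76. → (63, 76)
5Q: (63, 76) + (27, 14). λ = (14 - 76)/(27 - 63) ≡ 21/47 mod 83. 47⁻¹ ≡ 53 (mod 83) since 47·53 = 2491 ≡ 1, so λ ≡ 34.
  x = λ² - 63 - 27 = 1156 - 90 ≡ 70; y = λ·(63 - 70) - 76 ≡ 18. → (70, 18)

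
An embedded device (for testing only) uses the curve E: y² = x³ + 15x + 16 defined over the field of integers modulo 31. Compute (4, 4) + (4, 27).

The two points share x = 4 and their y-coordinates satisfy 4 + 27 ≡ 0 (mod 31), so they are inverses. Their sum is O.

O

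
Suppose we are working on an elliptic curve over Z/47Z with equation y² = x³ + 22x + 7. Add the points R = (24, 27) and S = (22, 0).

(7, 38)

(24, 27) + (22, 0). λ = (0 - 27)/(22 - 24) ≡ 20/45 mod 47. 45⁻¹ ≡ 23 (mod 47), so λ ≡ 37.
  x = λ² - 24 - 22 = 1369 - 46 ≡ 7; y = λ·(24 - 7) - 27 ≡ 38. → (7, 38)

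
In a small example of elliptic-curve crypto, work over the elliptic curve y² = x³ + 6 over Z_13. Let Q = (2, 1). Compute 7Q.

O

Double-and-add on 7 = (111)₂. Start with Q = (2, 1) for the leading 1-bit.
double: tangent at (2, 1): λ = (3·2² + 0)/(2·1) ≡ 12/2. 2⁻¹ ≡ 7 (mod 13), so λ ≡ 12·7 ≡ 6.
  x = λ² - 2 - 2 = 36 - 4 ≡ 6; y = λ·(2 - 6) - 1 ≡ 1. → (6, 1)
add Q: (6, 1) + (2, 1). λ = (1 - 1)/(2 - 6) ≡ 0/9 mod 13. 9⁻¹ ≡ 3 (mod 13) since 9·3 = 27 ≡ 1, so λ ≡ 0.
  x = λ² - 6 - 2 = 0 - 8 ≡ 5; y = λ·(6 - 5) - 1 ≡ 12. → (5, 12)
double: tangent at (5, 12): λ = (3·5² + 0)/(2·12) ≡ 10/11. 11⁻¹ ≡ 6 (mod 13) since 11·6 = 66 ≡ 1, so λ ≡ 10·6 ≡ 8.
  x = λ² - 5 - 5 = 64 - 10 ≡ 2; y = λ·(5 - 2) - 12 ≡ 12. → (2, 12)
add Q: (2, 12) + (2, 1): same x and y₁ ≡ -y₂, so the sum is 𝒪.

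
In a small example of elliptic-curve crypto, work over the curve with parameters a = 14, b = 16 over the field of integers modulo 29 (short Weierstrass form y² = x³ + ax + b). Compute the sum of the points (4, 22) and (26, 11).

(21, 1)

(4, 22) + (26, 11). λ = (11 - 22)/(26 - 4) ≡ 18/22 mod 29. 22⁻¹ ≡ 4 (mod 29) since 22·4 = 88 ≡ 1, so λ ≡ 14.
  x = λ² - 4 - 26 = 196 - 30 ≡ 21; y = λ·(4 - 21) - 22 ≡ 1. → (21, 1)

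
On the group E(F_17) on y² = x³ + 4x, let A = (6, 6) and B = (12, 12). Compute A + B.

(0, 0)

(6, 6) + (12, 12). λ = (12 - 6)/(12 - 6) ≡ 6/6 mod 17. 6⁻¹ ≡ 3 (mod 17), so λ ≡ 1.
  x = λ² - 6 - 12 = 1 - 18 ≡ 0; y = λ·(6 - 0) - 6 ≡ 0. → (0, 0)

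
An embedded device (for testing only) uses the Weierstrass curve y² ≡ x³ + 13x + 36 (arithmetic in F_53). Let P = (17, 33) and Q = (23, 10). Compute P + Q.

(17, 33) + (23, 10). λ = (10 - 33)/(23 - 17) ≡ 30/6 mod 53. 6⁻¹ ≡ 9 (mod 53) since 6·9 = 54 ≡ 1, so λ ≡ 5.
  x = λ² - 17 - 23 = 25 - 40 ≡ 38; y = λ·(17 - 38) - 33 ≡ 21. → (38, 21)

(38, 21)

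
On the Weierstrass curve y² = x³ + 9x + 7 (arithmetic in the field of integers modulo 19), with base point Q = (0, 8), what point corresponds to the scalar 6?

Double-and-add on 6 = (110)₂. Start with Q = (0, 8) for the leading 1-bit.
double: tangent at (0, 8): λ = (3·0² + 9)/(2·8) ≡ 9/16. 16⁻¹ ≡ 6 (mod 19) since 16·6 = 96 ≡ 1, so λ ≡ 9·6 ≡ 16.
  x = λ² - 0 - 0 = 256 - 0 ≡ 9; y = λ·(0 - 9) - 8 ≡ 0. → (9, 0)
add Q: (9, 0) + (0, 8). λ = (8 - 0)/(0 - 9) ≡ 8/10 mod 19. 10⁻¹ ≡ 2 (mod 19) since 10·2 = 20 ≡ 1, so λ ≡ 16.
  x = λ² - 9 - 0 = 256 - 9 ≡ 0; y = λ·(9 - 0) - 0 ≡ 11. → (0, 11)
double: tangent at (0, 11): λ = (3·0² + 9)/(2·11) ≡ 9/3. 3⁻¹ ≡ 13 (mod 19), so λ ≡ 9·13 ≡ 3.
  x = λ² - 0 - 0 = 9 - 0 ≡ 9; y = λ·(0 - 9) - 11 ≡ 0. → (9, 0)

(9, 0)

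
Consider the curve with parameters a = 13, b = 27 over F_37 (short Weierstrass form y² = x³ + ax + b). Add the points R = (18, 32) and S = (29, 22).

(0, 29)

(18, 32) + (29, 22). λ = (22 - 32)/(29 - 18) ≡ 27/11 mod 37. 11⁻¹ ≡ 27 (mod 37), so λ ≡ 26.
  x = λ² - 18 - 29 = 676 - 47 ≡ 0; y = λ·(18 - 0) - 32 ≡ 29. → (0, 29)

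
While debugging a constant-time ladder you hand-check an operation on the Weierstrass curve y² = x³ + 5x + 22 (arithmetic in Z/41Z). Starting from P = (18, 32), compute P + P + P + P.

Double-and-add on 4 = (100)₂. Start with P = (18, 32) for the leading 1-bit.
double: tangent at (18, 32): λ = (3·18² + 5)/(2·32) ≡ 34/23. 23⁻¹ ≡ 25 (mod 41), so λ ≡ 34·25 ≡ 30.
  x = λ² - 18 - 18 = 900 - 36 ≡ 3; y = λ·(18 - 3) - 32 ≡ 8. → (3, 8)
double: tangent at (3, 8): λ = (3·3² + 5)/(2·8) ≡ 32/16. 16⁻¹ ≡ 18 (mod 41), so λ ≡ 32·18 ≡ 2.
  x = λ² - 3 - 3 = 4 - 6 ≡ 39; y = λ·(3 - 39) - 8 ≡ 2. → (39, 2)

(39, 2)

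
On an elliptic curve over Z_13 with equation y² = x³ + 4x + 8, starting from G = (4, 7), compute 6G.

(4, 7)

Repeated addition: build up to 6G.
2G: tangent at (4, 7): λ = (3·4² + 4)/(2·7) ≡ 0/1. 1⁻¹ ≡ 1 (mod 13), so λ ≡ 0·1 ≡ 0.
  x = λ² - 4 - 4 = 0 - 8 ≡ 5; y = λ·(4 - 5) - 7 ≡ 6. → (5, 6)
3G: (5, 6) + (4, 7). λ = (7 - 6)/(4 - 5) ≡ 1/12 mod 13. 12⁻¹ ≡ 12 (mod 13), so λ ≡ 12.
  x = λ² - 5 - 4 = 144 - 9 ≡ 5; y = λ·(5 - 5) - 6 ≡ 7. → (5, 7)
4G: (5, 7) + (4, 7). λ = (7 - 7)/(4 - 5) ≡ 0/12 mod 13. 12⁻¹ ≡ 12 (mod 13), so λ ≡ 0.
  x = λ² - 5 - 4 = 0 - 9 ≡ 4; y = λ·(5 - 4) - 7 ≡ 6. → (4, 6)
5G: (4, 6) + (4, 7): same x and y₁ ≡ -y₂, so the sum is the point at infinity.
6G: the point at infinity + (4, 7) = (4, 7) (identity).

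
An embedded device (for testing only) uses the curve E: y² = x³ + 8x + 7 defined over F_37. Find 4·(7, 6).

(27, 0)

Write Q = (7, 6).
Double-and-add on 4 = (100)₂. Start with Q = (7, 6) for the leading 1-bit.
double: tangent at (7, 6): λ = (3·7² + 8)/(2·6) ≡ 7/12. 12⁻¹ ≡ 34 (mod 37), so λ ≡ 7·34 ≡ 16.
  x = λ² - 7 - 7 = 256 - 14 ≡ 20; y = λ·(7 - 20) - 6 ≡ 8. → (20, 8)
double: tangent at (20, 8): λ = (3·20² + 8)/(2·8) ≡ 24/16. 16⁻¹ ≡ 7 (mod 37), so λ ≡ 24·7 ≡ 20.
  x = λ² - 20 - 20 = 400 - 40 ≡ 27; y = λ·(20 - 27) - 8 ≡ 0. → (27, 0)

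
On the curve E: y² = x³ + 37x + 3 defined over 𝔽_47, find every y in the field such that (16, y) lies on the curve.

x³ + 37x + 3 = 4691 ≡ 38 (mod 47).
38 is a non-residue mod 47; no y exists.

none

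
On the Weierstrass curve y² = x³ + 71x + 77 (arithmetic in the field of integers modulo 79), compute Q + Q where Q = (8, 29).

tangent at (8, 29): λ = (3·8² + 71)/(2·29) ≡ 26/58. 58⁻¹ ≡ 15 (mod 79) since 58·15 = 870 ≡ 1, so λ ≡ 26·15 ≡ 74.
  x = λ² - 8 - 8 = 5476 - 16 ≡ 9; y = λ·(8 - 9) - 29 ≡ 55. → (9, 55)

(9, 55)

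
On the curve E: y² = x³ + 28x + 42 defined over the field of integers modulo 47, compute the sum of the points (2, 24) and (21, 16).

(26, 43)

(2, 24) + (21, 16). λ = (16 - 24)/(21 - 2) ≡ 39/19 mod 47. 19⁻¹ ≡ 5 (mod 47), so λ ≡ 7.
  x = λ² - 2 - 21 = 49 - 23 ≡ 26; y = λ·(2 - 26) - 24 ≡ 43. → (26, 43)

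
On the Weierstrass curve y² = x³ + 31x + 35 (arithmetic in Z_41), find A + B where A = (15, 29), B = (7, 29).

(15, 29) + (7, 29). λ = (29 - 29)/(7 - 15) ≡ 0/33 mod 41. 33⁻¹ ≡ 5 (mod 41), so λ ≡ 0.
  x = λ² - 15 - 7 = 0 - 22 ≡ 19; y = λ·(15 - 19) - 29 ≡ 12. → (19, 12)

(19, 12)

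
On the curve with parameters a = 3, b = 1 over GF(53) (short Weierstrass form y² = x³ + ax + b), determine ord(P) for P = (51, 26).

9

2P: tangent at (51, 26): λ = (3·51² + 3)/(2·26) ≡ 15/52. 52⁻¹ ≡ 52 (mod 53), so λ ≡ 15·52 ≡ 38.
  x = λ² - 51 - 51 = 1444 - 102 ≡ 17; y = λ·(51 - 17) - 26 ≡ 47. → (17, 47)
3P: (17, 47) + (51, 26). λ = (26 - 47)/(51 - 17) ≡ 32/34 mod 53. 34⁻¹ ≡ 39 (mod 53), so λ ≡ 29.
  x = λ² - 17 - 51 = 841 - 68 ≡ 31; y = λ·(17 - 31) - 47 ≡ 24. → (31, 24)
4P: (31, 24) + (51, 26). λ = (26 - 24)/(51 - 31) ≡ 2/20 mod 53. 20⁻¹ ≡ 8 (mod 53), so λ ≡ 16.
  x = λ² - 31 - 51 = 256 - 82 ≡ 15; y = λ·(31 - 15) - 24 ≡ 20. → (15, 20)
5P: (15, 20) + (51, 26). λ = (26 - 20)/(51 - 15) ≡ 6/36 mod 53. 36⁻¹ ≡ 28 (mod 53), so λ ≡ 9.
  x = λ² - 15 - 51 = 81 - 66 ≡ 15; y = λ·(15 - 15) - 20 ≡ 33. → (15, 33)
6P: (15, 33) + (51, 26). λ = (26 - 33)/(51 - 15) ≡ 46/36 mod 53. 36⁻¹ ≡ 28 (mod 53), so λ ≡ 16.
  x = λ² - 15 - 51 = 256 - 66 ≡ 31; y = λ·(15 - 31) - 33 ≡ 29. → (31, 29)
7P: (31, 29) + (51, 26). λ = (26 - 29)/(51 - 31) ≡ 50/20 mod 53. 20⁻¹ ≡ 8 (mod 53), so λ ≡ 29.
  x = λ² - 31 - 51 = 841 - 82 ≡ 17; y = λ·(31 - 17) - 29 ≡ 6. → (17, 6)
8P: (17, 6) + (51, 26). λ = (26 - 6)/(51 - 17) ≡ 20/34 mod 53. 34⁻¹ ≡ 39 (mod 53), so λ ≡ 38.
  x = λ² - 17 - 51 = 1444 - 68 ≡ 51; y = λ·(17 - 51) - 6 ≡ 27. → (51, 27)
9P: (51, 27) + (51, 26): same x and y₁ ≡ -y₂, so the sum is O.
9P = O, so the order is 9.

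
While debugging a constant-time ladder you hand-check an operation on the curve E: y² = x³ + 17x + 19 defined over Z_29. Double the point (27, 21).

(4, 8)

tangent at (27, 21): λ = (3·27² + 17)/(2·21) ≡ 0/13. 13⁻¹ ≡ 9 (mod 29), so λ ≡ 0·9 ≡ 0.
  x = λ² - 27 - 27 = 0 - 54 ≡ 4; y = λ·(27 - 4) - 21 ≡ 8. → (4, 8)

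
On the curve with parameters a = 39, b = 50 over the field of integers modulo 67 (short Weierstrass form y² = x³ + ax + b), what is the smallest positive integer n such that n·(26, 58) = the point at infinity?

2P: tangent at (26, 58): λ = (3·26² + 39)/(2·58) ≡ 57/49. 49⁻¹ ≡ 26 (mod 67) since 49·26 = 1274 ≡ 1, so λ ≡ 57·26 ≡ 8.
  x = λ² - 26 - 26 = 64 - 52 ≡ 12; y = λ·(26 - 12) - 58 ≡ 54. → (12, 54)
3P: (12, 54) + (26, 58). λ = (58 - 54)/(26 - 12) ≡ 4/14 mod 67. 14⁻¹ ≡ 24 (mod 67) since 14·24 = 336 ≡ 1, so λ ≡ 29.
  x = λ² - 12 - 26 = 841 - 38 ≡ 66; y = λ·(12 - 66) - 54 ≡ 55. → (66, 55)
4P: (66, 55) + (26, 58). λ = (58 - 55)/(26 - 66) ≡ 3/27 mod 67. 27⁻¹ ≡ 5 (mod 67), so λ ≡ 15.
  x = λ² - 66 - 26 = 225 - 92 ≡ 66; y = λ·(66 - 66) - 55 ≡ 12. → (66, 12)
5P: (66, 12) + (26, 58). λ = (58 - 12)/(26 - 66) ≡ 46/27 mod 67. 27⁻¹ ≡ 5 (mod 67), so λ ≡ 29.
  x = λ² - 66 - 26 = 841 - 92 ≡ 12; y = λ·(66 - 12) - 12 ≡ 13. → (12, 13)
6P: (12, 13) + (26, 58). λ = (58 - 13)/(26 - 12) ≡ 45/14 mod 67. 14⁻¹ ≡ 24 (mod 67), so λ ≡ 8.
  x = λ² - 12 - 26 = 64 - 38 ≡ 26; y = λ·(12 - 26) - 13 ≡ 9. → (26, 9)
7P: (26, 9) + (26, 58): same x and y₁ ≡ -y₂, so the sum is the point at infinity.
7P = the point at infinity, so the order is 7.

7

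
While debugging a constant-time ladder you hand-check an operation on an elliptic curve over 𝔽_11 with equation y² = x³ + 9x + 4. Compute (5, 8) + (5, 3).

O

The two points share x = 5 and their y-coordinates satisfy 8 + 3 ≡ 0 (mod 11), so they are inverses. Their sum is O.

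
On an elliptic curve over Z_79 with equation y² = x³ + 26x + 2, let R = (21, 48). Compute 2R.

tangent at (21, 48): λ = (3·21² + 26)/(2·48) ≡ 6/17. 17⁻¹ ≡ 14 (mod 79), so λ ≡ 6·14 ≡ 5.
  x = λ² - 21 - 21 = 25 - 42 ≡ 62; y = λ·(21 - 62) - 48 ≡ 63. → (62, 63)

(62, 63)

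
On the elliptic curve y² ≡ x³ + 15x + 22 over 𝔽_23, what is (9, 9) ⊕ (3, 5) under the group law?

(14, 3)

(9, 9) + (3, 5). λ = (5 - 9)/(3 - 9) ≡ 19/17 mod 23. 17⁻¹ ≡ 19 (mod 23), so λ ≡ 16.
  x = λ² - 9 - 3 = 256 - 12 ≡ 14; y = λ·(9 - 14) - 9 ≡ 3. → (14, 3)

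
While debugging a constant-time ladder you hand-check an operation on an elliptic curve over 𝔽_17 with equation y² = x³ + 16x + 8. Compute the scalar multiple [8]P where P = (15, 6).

Repeated addition: build up to 8P.
2P: tangent at (15, 6): λ = (3·15² + 16)/(2·6) ≡ 11/12. 12⁻¹ ≡ 10 (mod 17) since 12·10 = 120 ≡ 1, so λ ≡ 11·10 ≡ 8.
  x = λ² - 15 - 15 = 64 - 30 ≡ 0; y = λ·(15 - 0) - 6 ≡ 12. → (0, 12)
3P: (0, 12) + (15, 6). λ = (6 - 12)/(15 - 0) ≡ 11/15 mod 17. 15⁻¹ ≡ 8 (mod 17) since 15·8 = 120 ≡ 1, so λ ≡ 3.
  x = λ² - 0 - 15 = 9 - 15 ≡ 11; y = λ·(0 - 11) - 12 ≡ 6. → (11, 6)
4P: (11, 6) + (15, 6). λ = (6 - 6)/(15 - 11) ≡ 0/4 mod 17. 4⁻¹ ≡ 13 (mod 17) since 4·13 = 52 ≡ 1, so λ ≡ 0.
  x = λ² - 11 - 15 = 0 - 26 ≡ 8; y = λ·(11 - 8) - 6 ≡ 11. → (8, 11)
5P: (8, 11) + (15, 6). λ = (6 - 11)/(15 - 8) ≡ 12/7 mod 17. 7⁻¹ ≡ 5 (mod 17) since 7·5 = 35 ≡ 1, so λ ≡ 9.
  x = λ² - 8 - 15 = 81 - 23 ≡ 7; y = λ·(8 - 7) - 11 ≡ 15. → (7, 15)
6P: (7, 15) + (15, 6). λ = (6 - 15)/(15 - 7) ≡ 8/8 mod 17. 8⁻¹ ≡ 15 (mod 17), so λ ≡ 1.
  x = λ² - 7 - 15 = 1 - 22 ≡ 13; y = λ·(7 - 13) - 15 ≡ 13. → (13, 13)
7P: (13, 13) + (15, 6). λ = (6 - 13)/(15 - 13) ≡ 10/2 mod 17. 2⁻¹ ≡ 9 (mod 17) since 2·9 = 18 ≡ 1, so λ ≡ 5.
  x = λ² - 13 - 15 = 25 - 28 ≡ 14; y = λ·(13 - 14) - 13 ≡ 16. → (14, 16)
8P: (14, 16) + (15, 6). λ = (6 - 16)/(15 - 14) ≡ 7/1 mod 17. 1⁻¹ ≡ 1 (mod 17), so λ ≡ 7.
  x = λ² - 14 - 15 = 49 - 29 ≡ 3; y = λ·(14 - 3) - 16 ≡ 10. → (3, 10)

(3, 10)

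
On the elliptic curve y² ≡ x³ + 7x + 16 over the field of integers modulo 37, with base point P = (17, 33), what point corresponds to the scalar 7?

(21, 10)

Repeated addition: build up to 7P.
2P: tangent at (17, 33): λ = (3·17² + 7)/(2·33) ≡ 23/29. 29⁻¹ ≡ 23 (mod 37) since 29·23 = 667 ≡ 1, so λ ≡ 23·23 ≡ 11.
  x = λ² - 17 - 17 = 121 - 34 ≡ 13; y = λ·(17 - 13) - 33 ≡ 11. → (13, 11)
3P: (13, 11) + (17, 33). λ = (33 - 11)/(17 - 13) ≡ 22/4 mod 37. 4⁻¹ ≡ 28 (mod 37), so λ ≡ 24.
  x = λ² - 13 - 17 = 576 - 30 ≡ 28; y = λ·(13 - 28) - 11 ≡ 36. → (28, 36)
4P: (28, 36) + (17, 33). λ = (33 - 36)/(17 - 28) ≡ 34/26 mod 37. 26⁻¹ ≡ 10 (mod 37) since 26·10 = 260 ≡ 1, so λ ≡ 7.
  x = λ² - 28 - 17 = 49 - 45 ≡ 4; y = λ·(28 - 4) - 36 ≡ 21. → (4, 21)
5P: (4, 21) + (17, 33). λ = (33 - 21)/(17 - 4) ≡ 12/13 mod 37. 13⁻¹ ≡ 20 (mod 37) since 13·20 = 260 ≡ 1, so λ ≡ 18.
  x = λ² - 4 - 17 = 324 - 21 ≡ 7; y = λ·(4 - 7) - 21 ≡ 36. → (7, 36)
6P: (7, 36) + (17, 33). λ = (33 - 36)/(17 - 7) ≡ 34/10 mod 37. 10⁻¹ ≡ 26 (mod 37), so λ ≡ 33.
  x = λ² - 7 - 17 = 1089 - 24 ≡ 29; y = λ·(7 - 29) - 36 ≡ 15. → (29, 15)
7P: (29, 15) + (17, 33). λ = (33 - 15)/(17 - 29) ≡ 18/25 mod 37. 25⁻¹ ≡ 3 (mod 37), so λ ≡ 17.
  x = λ² - 29 - 17 = 289 - 46 ≡ 21; y = λ·(29 - 21) - 15 ≡ 10. → (21, 10)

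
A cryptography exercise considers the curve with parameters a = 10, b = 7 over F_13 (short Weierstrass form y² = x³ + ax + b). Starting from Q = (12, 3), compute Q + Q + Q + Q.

(8, 12)

Repeated addition: build up to 4Q.
2Q: tangent at (12, 3): λ = (3·12² + 10)/(2·3) ≡ 0/6. 6⁻¹ ≡ 11 (mod 13), so λ ≡ 0·11 ≡ 0.
  x = λ² - 12 - 12 = 0 - 24 ≡ 2; y = λ·(12 - 2) - 3 ≡ 10. → (2, 10)
3Q: (2, 10) + (12, 3). λ = (3 - 10)/(12 - 2) ≡ 6/10 mod 13. 10⁻¹ ≡ 4 (mod 13), so λ ≡ 11.
  x = λ² - 2 - 12 = 121 - 14 ≡ 3; y = λ·(2 - 3) - 10 ≡ 5. → (3, 5)
4Q: (3, 5) + (12, 3). λ = (3 - 5)/(12 - 3) ≡ 11/9 mod 13. 9⁻¹ ≡ 3 (mod 13) since 9·3 = 27 ≡ 1, so λ ≡ 7.
  x = λ² - 3 - 12 = 49 - 15 ≡ 8; y = λ·(3 - 8) - 5 ≡ 12. → (8, 12)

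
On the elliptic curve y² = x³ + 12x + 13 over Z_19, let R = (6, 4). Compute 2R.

tangent at (6, 4): λ = (3·6² + 12)/(2·4) ≡ 6/8. 8⁻¹ ≡ 12 (mod 19) since 8·12 = 96 ≡ 1, so λ ≡ 6·12 ≡ 15.
  x = λ² - 6 - 6 = 225 - 12 ≡ 4; y = λ·(6 - 4) - 4 ≡ 7. → (4, 7)

(4, 7)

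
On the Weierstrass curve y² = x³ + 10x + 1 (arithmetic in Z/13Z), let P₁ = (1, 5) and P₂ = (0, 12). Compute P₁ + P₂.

(9, 12)

(1, 5) + (0, 12). λ = (12 - 5)/(0 - 1) ≡ 7/12 mod 13. 12⁻¹ ≡ 12 (mod 13), so λ ≡ 6.
  x = λ² - 1 - 0 = 36 - 1 ≡ 9; y = λ·(1 - 9) - 5 ≡ 12. → (9, 12)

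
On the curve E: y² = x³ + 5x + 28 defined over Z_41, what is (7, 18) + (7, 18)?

(18, 13)

tangent at (7, 18): λ = (3·7² + 5)/(2·18) ≡ 29/36. 36⁻¹ ≡ 8 (mod 41), so λ ≡ 29·8 ≡ 27.
  x = λ² - 7 - 7 = 729 - 14 ≡ 18; y = λ·(7 - 18) - 18 ≡ 13. → (18, 13)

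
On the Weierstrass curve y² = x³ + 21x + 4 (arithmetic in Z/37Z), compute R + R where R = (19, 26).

(11, 30)

tangent at (19, 26): λ = (3·19² + 21)/(2·26) ≡ 31/15. 15⁻¹ ≡ 5 (mod 37), so λ ≡ 31·5 ≡ 7.
  x = λ² - 19 - 19 = 49 - 38 ≡ 11; y = λ·(19 - 11) - 26 ≡ 30. → (11, 30)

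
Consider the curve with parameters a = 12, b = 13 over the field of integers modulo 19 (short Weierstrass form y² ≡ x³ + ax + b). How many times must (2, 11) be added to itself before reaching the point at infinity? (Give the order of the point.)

4

2P: tangent at (2, 11): λ = (3·2² + 12)/(2·11) ≡ 5/3. 3⁻¹ ≡ 13 (mod 19) since 3·13 = 39 ≡ 1, so λ ≡ 5·13 ≡ 8.
  x = λ² - 2 - 2 = 64 - 4 ≡ 3; y = λ·(2 - 3) - 11 ≡ 0. → (3, 0)
3P: (3, 0) + (2, 11). λ = (11 - 0)/(2 - 3) ≡ 11/18 mod 19. 18⁻¹ ≡ 18 (mod 19), so λ ≡ 8.
  x = λ² - 3 - 2 = 64 - 5 ≡ 2; y = λ·(3 - 2) - 0 ≡ 8. → (2, 8)
4P: (2, 8) + (2, 11): same x and y₁ ≡ -y₂, so the sum is the point at infinity.
4P = the point at infinity, so the order is 4.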